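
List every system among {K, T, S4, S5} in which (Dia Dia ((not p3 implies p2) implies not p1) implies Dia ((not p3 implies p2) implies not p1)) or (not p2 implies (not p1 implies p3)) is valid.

T-tableau for the negation not ((Dia Dia ((not p3 implies p2) implies not p1) implies Dia ((not p3 implies p2) implies not p1)) or (not p2 implies (not p1 implies p3))):
1. not ((Dia Dia ((not p3 implies p2) implies not p1) implies Dia ((not p3 implies p2) implies not p1)) or (not p2 implies (not p1 implies p3))), u
2. not (Dia Dia ((not p3 implies p2) implies not p1) implies Dia ((not p3 implies p2) implies not p1)), u
3. not (not p2 implies (not p1 implies p3)), u
4. Dia Dia ((not p3 implies p2) implies not p1), u
5. not Dia ((not p3 implies p2) implies not p1), u
6. not p2, u
7. not (not p1 implies p3), u
8. not p1, u
9. not p3, u
10. not ((not p3 implies p2) implies not p1), u
11. not p3 implies p2, u
12. p1, u
Accessibility: uRu
Branch closes: p1 and not p1 both at u.
Every branch closes (one shown): valid in T, hence also in S4, S5 (every theorem of T is a theorem of S4 and S5).
K-tableau for the negation not ((Dia Dia ((not p3 implies p2) implies not p1) implies Dia ((not p3 implies p2) implies not p1)) or (not p2 implies (not p1 implies p3))):
1. not ((Dia Dia ((not p3 implies p2) implies not p1) implies Dia ((not p3 implies p2) implies not p1)) or (not p2 implies (not p1 implies p3))), u
2. not (Dia Dia ((not p3 implies p2) implies not p1) implies Dia ((not p3 implies p2) implies not p1)), u
3. not (not p2 implies (not p1 implies p3)), u
4. Dia Dia ((not p3 implies p2) implies not p1), u
5. not Dia ((not p3 implies p2) implies not p1), u
6. not p2, u
7. not (not p1 implies p3), u
8. not p1, u
9. not p3, u
10. Dia ((not p3 implies p2) implies not p1), v
11. not ((not p3 implies p2) implies not p1), v
12. not p3 implies p2, v
13. p1, v
14. p2, v
15. (not p3 implies p2) implies not p1, w
16. not p1, w
Accessibility: uRv, vRw
Complete open branch: countermodel on a K-frame, so not valid in K.

T, S4, S5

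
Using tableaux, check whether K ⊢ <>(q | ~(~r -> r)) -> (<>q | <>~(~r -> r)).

Tableau for the negation ~(<>(q | ~(~r -> r)) -> (<>q | <>~(~r -> r))):
1. ~(<>(q | ~(~r -> r)) -> (<>q | <>~(~r -> r))), u
2. <>(q | ~(~r -> r)), u
3. ~(<>q | <>~(~r -> r)), u
4. ~<>q, u
5. ~<>~(~r -> r), u
6. q | ~(~r -> r), v
7. ~q, v
8. ~r -> r, v
9. ~(~r -> r), v
10. ~r, v
11. r, v
Accessibility: uRv
Branch closes: r and ~r both at v.
All branches of the negation close; one closing branch shown above.

Valid in K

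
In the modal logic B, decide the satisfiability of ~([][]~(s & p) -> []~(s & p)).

No, unsatisfiable

1. ~([][]~(s & p) -> []~(s & p)), 0
2. [][]~(s & p), 0
3. ~[]~(s & p), 0
4. []~(s & p), 0
5. ~(s & p), 0
6. ~p, 0
7. s & p, 1
8. s, 1
9. p, 1
10. []~(s & p), 1
11. ~(s & p), 1
12. ~p, 1
Accessibility: 0R0, 0R1, 1R0, 1R1
Branch closes: p and ~p both at 1.
(One branch shown.) All branches close.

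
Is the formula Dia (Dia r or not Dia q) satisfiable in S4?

Satisfiable

1. Dia (Dia r or not Dia q), u
2. Dia r or not Dia q, v
3. not Dia q, v
4. not q, v
Accessibility: uRu, uRv, vRv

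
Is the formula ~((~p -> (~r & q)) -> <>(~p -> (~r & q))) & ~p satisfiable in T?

1. ~((~p -> (~r & q)) -> <>(~p -> (~r & q))) & ~p, w0
2. ~((~p -> (~r & q)) -> <>(~p -> (~r & q))), w0   [&-rule on 1]
3. ~p, w0   [&-rule on 1]
4. ~p -> (~r & q), w0   [~->-rule on 2]
5. ~<>(~p -> (~r & q)), w0   [~->-rule on 2]
6. ~(~p -> (~r & q)), w0   [~<>-rule on 5 via w0Rw0]
7. ~(~r & q), w0   [~->-rule on 6]
8. ~r & q, w0   [->-rule on 4 (branches; this branch)]
9. ~r, w0   [&-rule on 8]
10. q, w0   [&-rule on 8]
11. ~q, w0   [~&-rule on 7 (branches; this branch)]
Accessibility: w0Rw0
Branch closes: q and ~q both at w0.
Every branch closes; the branch above is one of them.

No, unsatisfiable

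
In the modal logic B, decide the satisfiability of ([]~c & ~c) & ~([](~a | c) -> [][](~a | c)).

Yes, satisfiable

1. ([]~c & ~c) & ~([](~a | c) -> [][](~a | c)), w0
2. []~c & ~c, w0   [&-rule on 1]
3. ~([](~a | c) -> [][](~a | c)), w0   [&-rule on 1]
4. []~c, w0   [&-rule on 2]
5. ~c, w0   [&-rule on 2]
6. [](~a | c), w0   [~->-rule on 3]
7. ~[][](~a | c), w0   [~->-rule on 3]
8. ~a | c, w0   [[]-rule on 6 via w0Rw0]
9. ~a, w0   [|-rule on 8 (branches; this branch)]
10. ~[](~a | c), w1   [~[]-rule on 7: fresh world w1, w0Rw1]
11. ~c, w1   [[]-rule on 4 via w0Rw1]
12. ~a | c, w1   [[]-rule on 6 via w0Rw1]
13. ~a, w1   [|-rule on 12 (branches; this branch)]
14. ~(~a | c), w2   [~[]-rule on 10: fresh world w2, w1Rw2]
15. a, w2   [~|-rule on 14]
16. ~c, w2   [~|-rule on 14]
Accessibility: w0Rw0, w0Rw1, w1Rw0, w1Rw1, w1Rw2, w2Rw1, w2Rw2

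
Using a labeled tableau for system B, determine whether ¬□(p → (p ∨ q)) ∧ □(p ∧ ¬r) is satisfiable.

Unsatisfiable (every branch closes)

1. ¬□(p → (p ∨ q)) ∧ □(p ∧ ¬r), 0
2. ¬□(p → (p ∨ q)), 0   [∧-rule on 1]
3. □(p ∧ ¬r), 0   [∧-rule on 1]
4. p ∧ ¬r, 0   [□-rule on 3 via 0R0]
5. p, 0   [∧-rule on 4]
6. ¬r, 0   [∧-rule on 4]
7. ¬(p → (p ∨ q)), 1   [¬□-rule on 2: fresh world 1, 0R1]
8. p, 1   [¬→-rule on 7]
9. ¬(p ∨ q), 1   [¬→-rule on 7]
10. ¬p, 1   [¬∨-rule on 9]
11. ¬q, 1   [¬∨-rule on 9]
Accessibility: 0R0, 0R1, 1R0, 1R1
Branch closes: p and ¬p both at 1.
All branches of the tableau close; one closing branch shown above.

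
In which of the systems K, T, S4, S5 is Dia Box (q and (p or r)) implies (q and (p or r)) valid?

S5-tableau for the negation not (Dia Box (q and (p or r)) implies (q and (p or r))):
1. not (Dia Box (q and (p or r)) implies (q and (p or r))), u
2. Dia Box (q and (p or r)), u
3. not (q and (p or r)), u
4. not (p or r), u
5. not p, u
6. not r, u
7. Box (q and (p or r)), v
8. q and (p or r), u
9. q, u
10. p or r, u
11. q and (p or r), v
12. q, v
13. p or r, v
14. r, u
Accessibility: uRu, uRv, vRu, vRv
Branch closes: r and not r both at u.
Every branch closes (one shown): valid in S5.
S4-tableau for the negation not (Dia Box (q and (p or r)) implies (q and (p or r))):
1. not (Dia Box (q and (p or r)) implies (q and (p or r))), u
2. Dia Box (q and (p or r)), u
3. not (q and (p or r)), u
4. not (p or r), u
5. not p, u
6. not r, u
7. Box (q and (p or r)), v
8. q and (p or r), v
9. q, v
10. p or r, v
11. r, v
Accessibility: uRu, uRv, vRv
Complete open branch: countermodel on an S4-frame, so not valid in S4, nor in K, T (the same frame is also a K-frame and a T-frame).

S5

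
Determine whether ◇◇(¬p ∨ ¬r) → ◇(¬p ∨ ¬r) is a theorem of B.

Tableau for the negation ¬(◇◇(¬p ∨ ¬r) → ◇(¬p ∨ ¬r)):
1. ¬(◇◇(¬p ∨ ¬r) → ◇(¬p ∨ ¬r)), w0
2. ◇◇(¬p ∨ ¬r), w0
3. ¬◇(¬p ∨ ¬r), w0
4. ¬(¬p ∨ ¬r), w0
5. p, w0
6. r, w0
7. ◇(¬p ∨ ¬r), w1
8. ¬(¬p ∨ ¬r), w1
9. p, w1
10. r, w1
11. ¬p ∨ ¬r, w2
12. ¬r, w2
Accessibility: w0Rw0, w0Rw1, w1Rw0, w1Rw1, w1Rw2, w2Rw1, w2Rw2
The negation has an open branch (countermodel exists).

No, not valid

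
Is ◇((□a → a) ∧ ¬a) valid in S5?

Tableau for the negation ¬◇((□a → a) ∧ ¬a):
1. ¬◇((□a → a) ∧ ¬a), 0
2. ¬((□a → a) ∧ ¬a), 0
3. a, 0
Accessibility: 0R0
The negation has an open branch (countermodel exists).

Not valid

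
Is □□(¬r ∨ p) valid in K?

Not valid

Tableau for the negation ¬□□(¬r ∨ p):
1. ¬□□(¬r ∨ p), 0
2. ¬□(¬r ∨ p), 1
3. ¬(¬r ∨ p), 2
4. r, 2
5. ¬p, 2
Accessibility: 0R1, 1R2
The negation has an open branch (countermodel exists).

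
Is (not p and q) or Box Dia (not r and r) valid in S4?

Tableau for the negation not ((not p and q) or Box Dia (not r and r)):
1. not ((not p and q) or Box Dia (not r and r)), w0
2. not (not p and q), w0
3. not Box Dia (not r and r), w0
4. not q, w0
5. not Dia (not r and r), w1
6. not (not r and r), w1
7. not r, w1
Accessibility: w0Rw0, w0Rw1, w1Rw1
The negation has an open branch (countermodel exists).

Invalid (countermodel exists)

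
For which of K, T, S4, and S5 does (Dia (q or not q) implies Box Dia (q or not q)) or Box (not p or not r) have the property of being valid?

T, S4, S5

K-tableau for the negation not ((Dia (q or not q) implies Box Dia (q or not q)) or Box (not p or not r)):
1. not ((Dia (q or not q) implies Box Dia (q or not q)) or Box (not p or not r)), w0
2. not (Dia (q or not q) implies Box Dia (q or not q)), w0   [neg-or-rule on 1]
3. not Box (not p or not r), w0   [neg-or-rule on 1]
4. Dia (q or not q), w0   [neg-implies-rule on 2]
5. not Box Dia (q or not q), w0   [neg-implies-rule on 2]
6. not (not p or not r), w1   [neg-Box-rule on 3: fresh world w1, w0Rw1]
7. p, w1   [neg-or-rule on 6]
8. r, w1   [neg-or-rule on 6]
9. q or not q, w2   [Dia-rule on 4: fresh world w2, w0Rw2]
10. not q, w2   [or-rule on 9 (branches; this branch)]
11. not Dia (q or not q), w3   [neg-Box-rule on 5: fresh world w3, w0Rw3]
Accessibility: w0Rw1, w0Rw2, w0Rw3
Complete open branch: countermodel on a K-frame, so not valid in K.
T-tableau for the negation not ((Dia (q or not q) implies Box Dia (q or not q)) or Box (not p or not r)):
1. not ((Dia (q or not q) implies Box Dia (q or not q)) or Box (not p or not r)), w0
2. not (Dia (q or not q) implies Box Dia (q or not q)), w0   [neg-or-rule on 1]
3. not Box (not p or not r), w0   [neg-or-rule on 1]
4. Dia (q or not q), w0   [neg-implies-rule on 2]
5. not Box Dia (q or not q), w0   [neg-implies-rule on 2]
6. not (not p or not r), w1   [neg-Box-rule on 3: fresh world w1, w0Rw1]
7. p, w1   [neg-or-rule on 6]
8. r, w1   [neg-or-rule on 6]
9. q or not q, w2   [Dia-rule on 4: fresh world w2, w0Rw2]
10. not q, w2   [or-rule on 9 (branches; this branch)]
11. not Dia (q or not q), w3   [neg-Box-rule on 5: fresh world w3, w0Rw3]
12. not (q or not q), w3   [neg-Dia-rule on 11 via w3Rw3]
13. not q, w3   [neg-or-rule on 12]
14. q, w3   [neg-or-rule on 12]
Accessibility: w0Rw0, w0Rw1, w0Rw2, w0Rw3, w1Rw1, w2Rw2, w3Rw3
Branch closes: q and not q both at w3.
Every branch closes (one shown): valid in T, hence also in S4, S5 (every theorem of T is a theorem of S4 and S5).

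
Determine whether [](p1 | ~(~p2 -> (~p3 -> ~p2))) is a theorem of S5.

Tableau for the negation ~[](p1 | ~(~p2 -> (~p3 -> ~p2))):
1. ~[](p1 | ~(~p2 -> (~p3 -> ~p2))), 0
2. ~(p1 | ~(~p2 -> (~p3 -> ~p2))), 1
3. ~p1, 1
4. ~p2 -> (~p3 -> ~p2), 1
5. ~p3 -> ~p2, 1
6. ~p2, 1
Accessibility: 0R0, 0R1, 1R0, 1R1
The negation has an open branch (countermodel exists).

No, not valid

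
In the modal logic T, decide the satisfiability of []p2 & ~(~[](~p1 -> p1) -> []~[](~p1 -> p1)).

1. []p2 & ~(~[](~p1 -> p1) -> []~[](~p1 -> p1)), 0
2. []p2, 0   [&-rule on 1]
3. ~(~[](~p1 -> p1) -> []~[](~p1 -> p1)), 0   [&-rule on 1]
4. ~[](~p1 -> p1), 0   [~->-rule on 3]
5. ~[]~[](~p1 -> p1), 0   [~->-rule on 3]
6. p2, 0   [[]-rule on 2 via 0R0]
7. ~(~p1 -> p1), 1   [~[]-rule on 4: fresh world 1, 0R1]
8. ~p1, 1   [~->-rule on 7]
9. p2, 1   [[]-rule on 2 via 0R1]
10. [](~p1 -> p1), 2   [~[]-rule on 5: fresh world 2, 0R2]
11. p2, 2   [[]-rule on 2 via 0R2]
12. ~p1 -> p1, 2   [[]-rule on 10 via 2R2]
13. p1, 2   [->-rule on 12 (branches; this branch)]
Accessibility: 0R0, 0R1, 0R2, 1R1, 2R2

Satisfiable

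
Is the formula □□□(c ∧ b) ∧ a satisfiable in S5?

Satisfiable

1. □□□(c ∧ b) ∧ a, u
2. □□□(c ∧ b), u   [∧-rule on 1]
3. a, u   [∧-rule on 1]
4. □□(c ∧ b), u   [□-rule on 2 via uRu]
5. □(c ∧ b), u   [□-rule on 4 via uRu]
6. c ∧ b, u   [□-rule on 5 via uRu]
7. c, u   [∧-rule on 6]
8. b, u   [∧-rule on 6]
Accessibility: uRu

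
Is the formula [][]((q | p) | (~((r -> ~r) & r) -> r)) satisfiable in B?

1. [][]((q | p) | (~((r -> ~r) & r) -> r)), u
2. []((q | p) | (~((r -> ~r) & r) -> r)), u   [[]-rule on 1 via uRu]
3. (q | p) | (~((r -> ~r) & r) -> r), u   [[]-rule on 2 via uRu]
4. ~((r -> ~r) & r) -> r, u   [|-rule on 3 (branches; this branch)]
5. r, u   [->-rule on 4 (branches; this branch)]
Accessibility: uRu

Satisfiable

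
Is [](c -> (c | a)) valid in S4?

Yes, valid

Tableau for the negation ~[](c -> (c | a)):
1. ~[](c -> (c | a)), w0
2. ~(c -> (c | a)), w1
3. c, w1
4. ~(c | a), w1
5. ~c, w1
6. ~a, w1
Accessibility: w0Rw0, w0Rw1, w1Rw1
Branch closes: c and ~c both at w1.
Every branch of the negation's tableau closes; the branch above is one of them.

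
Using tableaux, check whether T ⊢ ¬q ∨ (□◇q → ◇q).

Yes, valid

Tableau for the negation ¬(¬q ∨ (□◇q → ◇q)):
1. ¬(¬q ∨ (□◇q → ◇q)), w0
2. q, w0   [¬∨-rule on 1]
3. ¬(□◇q → ◇q), w0   [¬∨-rule on 1]
4. □◇q, w0   [¬→-rule on 3]
5. ¬◇q, w0   [¬→-rule on 3]
6. ◇q, w0   [□-rule on 4 via w0Rw0]
7. ¬q, w0   [¬◇-rule on 5 via w0Rw0]
Accessibility: w0Rw0
Branch closes: q and ¬q both at w0.
All branches of the negation close; one closing branch shown above.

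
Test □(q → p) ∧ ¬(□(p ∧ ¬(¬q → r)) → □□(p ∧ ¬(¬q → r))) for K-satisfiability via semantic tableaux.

Yes, satisfiable

1. □(q → p) ∧ ¬(□(p ∧ ¬(¬q → r)) → □□(p ∧ ¬(¬q → r))), w0
2. □(q → p), w0
3. ¬(□(p ∧ ¬(¬q → r)) → □□(p ∧ ¬(¬q → r))), w0
4. □(p ∧ ¬(¬q → r)), w0
5. ¬□□(p ∧ ¬(¬q → r)), w0
6. ¬□(p ∧ ¬(¬q → r)), w1
7. q → p, w1
8. p ∧ ¬(¬q → r), w1
9. p, w1
10. ¬(¬q → r), w1
11. ¬q, w1
12. ¬r, w1
13. ¬(p ∧ ¬(¬q → r)), w2
14. ¬q → r, w2
15. r, w2
Accessibility: w0Rw1, w1Rw2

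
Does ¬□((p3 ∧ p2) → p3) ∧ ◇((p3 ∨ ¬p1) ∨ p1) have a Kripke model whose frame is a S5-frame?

No, unsatisfiable

1. ¬□((p3 ∧ p2) → p3) ∧ ◇((p3 ∨ ¬p1) ∨ p1), u
2. ¬□((p3 ∧ p2) → p3), u
3. ◇((p3 ∨ ¬p1) ∨ p1), u
4. ¬((p3 ∧ p2) → p3), v
5. p3 ∧ p2, v
6. ¬p3, v
7. p3, v
8. p2, v
Accessibility: uRu, uRv, vRu, vRv
Branch closes: p3 and ¬p3 both at v.
(One branch shown.) All branches close.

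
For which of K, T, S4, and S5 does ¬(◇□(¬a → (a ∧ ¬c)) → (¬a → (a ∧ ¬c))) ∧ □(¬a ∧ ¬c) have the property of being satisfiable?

T-tableau for the formula:
1. ¬(◇□(¬a → (a ∧ ¬c)) → (¬a → (a ∧ ¬c))) ∧ □(¬a ∧ ¬c), u
2. ¬(◇□(¬a → (a ∧ ¬c)) → (¬a → (a ∧ ¬c))), u   [∧-rule on 1]
3. □(¬a ∧ ¬c), u   [∧-rule on 1]
4. ◇□(¬a → (a ∧ ¬c)), u   [¬→-rule on 2]
5. ¬(¬a → (a ∧ ¬c)), u   [¬→-rule on 2]
6. ¬a, u   [¬→-rule on 5]
7. ¬(a ∧ ¬c), u   [¬→-rule on 5]
8. ¬a ∧ ¬c, u   [□-rule on 3 via uRu]
9. ¬c, u   [∧-rule on 8]
10. □(¬a → (a ∧ ¬c)), v   [◇-rule on 4: fresh world v, uRv]
11. ¬a ∧ ¬c, v   [□-rule on 3 via uRv]
12. ¬a, v   [∧-rule on 11]
13. ¬c, v   [∧-rule on 11]
14. ¬a → (a ∧ ¬c), v   [□-rule on 10 via vRv]
15. a ∧ ¬c, v   [→-rule on 14 (branches; this branch)]
16. a, v   [∧-rule on 15]
Accessibility: uRu, uRv, vRv
Branch closes: a and ¬a both at v.
Every branch closes (one shown): unsatisfiable in T, hence also in S4, S5 (every S4/S5-frame is a T-frame).
K-tableau for the formula:
1. ¬(◇□(¬a → (a ∧ ¬c)) → (¬a → (a ∧ ¬c))) ∧ □(¬a ∧ ¬c), u
2. ¬(◇□(¬a → (a ∧ ¬c)) → (¬a → (a ∧ ¬c))), u   [∧-rule on 1]
3. □(¬a ∧ ¬c), u   [∧-rule on 1]
4. ◇□(¬a → (a ∧ ¬c)), u   [¬→-rule on 2]
5. ¬(¬a → (a ∧ ¬c)), u   [¬→-rule on 2]
6. ¬a, u   [¬→-rule on 5]
7. ¬(a ∧ ¬c), u   [¬→-rule on 5]
8. c, u   [¬∧-rule on 7 (branches; this branch)]
9. □(¬a → (a ∧ ¬c)), v   [◇-rule on 4: fresh world v, uRv]
10. ¬a ∧ ¬c, v   [□-rule on 3 via uRv]
11. ¬a, v   [∧-rule on 10]
12. ¬c, v   [∧-rule on 10]
Accessibility: uRv
Complete open branch: satisfiable in K.

K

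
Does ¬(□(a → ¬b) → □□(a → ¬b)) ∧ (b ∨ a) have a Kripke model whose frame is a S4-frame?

1. ¬(□(a → ¬b) → □□(a → ¬b)) ∧ (b ∨ a), 0
2. ¬(□(a → ¬b) → □□(a → ¬b)), 0
3. b ∨ a, 0
4. □(a → ¬b), 0
5. ¬□□(a → ¬b), 0
6. a → ¬b, 0
7. a, 0
8. ¬b, 0
9. ¬□(a → ¬b), 1
10. a → ¬b, 1
11. ¬b, 1
12. ¬(a → ¬b), 2
13. a, 2
14. b, 2
15. a → ¬b, 2
16. ¬b, 2
Accessibility: 0R0, 0R1, 0R2, 1R1, 1R2, 2R2
Branch closes: b and ¬b both at 2.
All branches of the tableau close; one closing branch shown above.

No, unsatisfiable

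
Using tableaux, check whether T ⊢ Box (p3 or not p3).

Valid

Tableau for the negation not Box (p3 or not p3):
1. not Box (p3 or not p3), u
2. not (p3 or not p3), v   [neg-Box-rule on 1: fresh world v, uRv]
3. not p3, v   [neg-or-rule on 2]
4. p3, v   [neg-or-rule on 2]
Accessibility: uRu, uRv, vRv
Branch closes: p3 and not p3 both at v.
Every branch of the negation's tableau closes; the branch above is one of them.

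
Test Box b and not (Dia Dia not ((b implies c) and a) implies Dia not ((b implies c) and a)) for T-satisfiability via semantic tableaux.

1. Box b and not (Dia Dia not ((b implies c) and a) implies Dia not ((b implies c) and a)), w0
2. Box b, w0   [and-rule on 1]
3. not (Dia Dia not ((b implies c) and a) implies Dia not ((b implies c) and a)), w0   [and-rule on 1]
4. Dia Dia not ((b implies c) and a), w0   [neg-implies-rule on 3]
5. not Dia not ((b implies c) and a), w0   [neg-implies-rule on 3]
6. b, w0   [Box-rule on 2 via w0Rw0]
7. (b implies c) and a, w0   [neg-Dia-rule on 5 via w0Rw0]
8. b implies c, w0   [and-rule on 7]
9. a, w0   [and-rule on 7]
10. c, w0   [implies-rule on 8 (branches; this branch)]
11. Dia not ((b implies c) and a), w1   [Dia-rule on 4: fresh world w1, w0Rw1]
12. b, w1   [Box-rule on 2 via w0Rw1]
13. (b implies c) and a, w1   [neg-Dia-rule on 5 via w0Rw1]
14. b implies c, w1   [and-rule on 13]
15. a, w1   [and-rule on 13]
16. c, w1   [implies-rule on 14 (branches; this branch)]
17. not ((b implies c) and a), w2   [Dia-rule on 11: fresh world w2, w1Rw2]
18. not a, w2   [neg-and-rule on 17 (branches; this branch)]
Accessibility: w0Rw0, w0Rw1, w1Rw1, w1Rw2, w2Rw2

Satisfiable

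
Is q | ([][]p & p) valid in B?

Tableau for the negation ~(q | ([][]p & p)):
1. ~(q | ([][]p & p)), 0
2. ~q, 0   [~|-rule on 1]
3. ~([][]p & p), 0   [~|-rule on 1]
4. ~p, 0   [~&-rule on 3 (branches; this branch)]
Accessibility: 0R0
The negation has an open branch (countermodel exists).

Not valid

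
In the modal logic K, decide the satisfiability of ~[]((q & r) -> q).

Unsatisfiable

1. ~[]((q & r) -> q), 0
2. ~((q & r) -> q), 1   [~[]-rule on 1: fresh world 1, 0R1]
3. q & r, 1   [~->-rule on 2]
4. ~q, 1   [~->-rule on 2]
5. q, 1   [&-rule on 3]
6. r, 1   [&-rule on 3]
Accessibility: 0R1
Branch closes: q and ~q both at 1.
All branches of the tableau close; one closing branch shown above.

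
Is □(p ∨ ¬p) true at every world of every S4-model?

Tableau for the negation ¬□(p ∨ ¬p):
1. ¬□(p ∨ ¬p), 0
2. ¬(p ∨ ¬p), 1
3. ¬p, 1
4. p, 1
Accessibility: 0R0, 0R1, 1R1
Branch closes: p and ¬p both at 1.
Every branch of the negation's tableau closes; the branch above is one of them.

Yes, valid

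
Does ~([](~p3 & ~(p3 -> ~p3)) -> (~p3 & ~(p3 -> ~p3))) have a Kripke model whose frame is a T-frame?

Unsatisfiable (every branch closes)

1. ~([](~p3 & ~(p3 -> ~p3)) -> (~p3 & ~(p3 -> ~p3))), 0
2. [](~p3 & ~(p3 -> ~p3)), 0
3. ~(~p3 & ~(p3 -> ~p3)), 0
4. ~p3 & ~(p3 -> ~p3), 0
5. ~p3, 0
6. ~(p3 -> ~p3), 0
7. p3, 0
Accessibility: 0R0
Branch closes: p3 and ~p3 both at 0.
All branches of the tableau close; one closing branch shown above.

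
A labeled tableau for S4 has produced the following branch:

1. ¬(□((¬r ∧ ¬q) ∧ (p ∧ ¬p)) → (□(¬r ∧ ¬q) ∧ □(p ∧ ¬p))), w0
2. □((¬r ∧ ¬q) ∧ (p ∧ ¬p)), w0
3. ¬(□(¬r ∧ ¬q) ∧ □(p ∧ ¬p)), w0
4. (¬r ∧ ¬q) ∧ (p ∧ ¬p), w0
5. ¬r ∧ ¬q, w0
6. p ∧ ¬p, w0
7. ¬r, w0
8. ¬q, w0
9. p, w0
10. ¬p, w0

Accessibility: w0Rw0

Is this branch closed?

Closed

Both p and ¬p appear at w0.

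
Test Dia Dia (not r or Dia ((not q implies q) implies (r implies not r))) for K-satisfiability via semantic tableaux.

1. Dia Dia (not r or Dia ((not q implies q) implies (r implies not r))), w0
2. Dia (not r or Dia ((not q implies q) implies (r implies not r))), w1
3. not r or Dia ((not q implies q) implies (r implies not r)), w2
4. Dia ((not q implies q) implies (r implies not r)), w2
5. (not q implies q) implies (r implies not r), w3
6. r implies not r, w3
7. not r, w3
Accessibility: w0Rw1, w1Rw2, w2Rw3

Satisfiable (open branch found)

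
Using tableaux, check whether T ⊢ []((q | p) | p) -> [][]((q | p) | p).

Tableau for the negation ~([]((q | p) | p) -> [][]((q | p) | p)):
1. ~([]((q | p) | p) -> [][]((q | p) | p)), w0
2. []((q | p) | p), w0
3. ~[][]((q | p) | p), w0
4. (q | p) | p, w0
5. p, w0
6. ~[]((q | p) | p), w1
7. (q | p) | p, w1
8. p, w1
9. ~((q | p) | p), w2
10. ~(q | p), w2
11. ~p, w2
12. ~q, w2
Accessibility: w0Rw0, w0Rw1, w1Rw1, w1Rw2, w2Rw2
The negation has an open branch (countermodel exists).

Not valid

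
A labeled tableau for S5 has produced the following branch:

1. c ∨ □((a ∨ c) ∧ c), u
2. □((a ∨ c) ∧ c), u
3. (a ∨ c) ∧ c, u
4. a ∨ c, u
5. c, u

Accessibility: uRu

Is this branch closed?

No world carries both an atom and its negation.

Not closed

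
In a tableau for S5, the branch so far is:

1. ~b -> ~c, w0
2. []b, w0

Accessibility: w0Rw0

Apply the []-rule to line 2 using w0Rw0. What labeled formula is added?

b, w0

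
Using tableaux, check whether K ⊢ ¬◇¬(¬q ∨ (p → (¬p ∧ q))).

Tableau for the negation ◇¬(¬q ∨ (p → (¬p ∧ q))):
1. ◇¬(¬q ∨ (p → (¬p ∧ q))), u
2. ¬(¬q ∨ (p → (¬p ∧ q))), v   [◇-rule on 1: fresh world v, uRv]
3. q, v   [¬∨-rule on 2]
4. ¬(p → (¬p ∧ q)), v   [¬∨-rule on 2]
5. p, v   [¬→-rule on 4]
6. ¬(¬p ∧ q), v   [¬→-rule on 4]
Accessibility: uRv
The negation has an open branch (countermodel exists).

Not valid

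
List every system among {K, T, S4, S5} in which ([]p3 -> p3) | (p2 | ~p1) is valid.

T-tableau for the negation ~(([]p3 -> p3) | (p2 | ~p1)):
1. ~(([]p3 -> p3) | (p2 | ~p1)), w0
2. ~([]p3 -> p3), w0   [~|-rule on 1]
3. ~(p2 | ~p1), w0   [~|-rule on 1]
4. []p3, w0   [~->-rule on 2]
5. ~p3, w0   [~->-rule on 2]
6. ~p2, w0   [~|-rule on 3]
7. p1, w0   [~|-rule on 3]
8. p3, w0   [[]-rule on 4 via w0Rw0]
Accessibility: w0Rw0
Branch closes: p3 and ~p3 both at w0.
Every branch closes (one shown): valid in T, hence also in S4, S5 (every theorem of T is a theorem of S4 and S5).
K-tableau for the negation ~(([]p3 -> p3) | (p2 | ~p1)):
1. ~(([]p3 -> p3) | (p2 | ~p1)), w0
2. ~([]p3 -> p3), w0   [~|-rule on 1]
3. ~(p2 | ~p1), w0   [~|-rule on 1]
4. []p3, w0   [~->-rule on 2]
5. ~p3, w0   [~->-rule on 2]
6. ~p2, w0   [~|-rule on 3]
7. p1, w0   [~|-rule on 3]
Complete open branch: countermodel on a K-frame, so not valid in K.

T, S4, S5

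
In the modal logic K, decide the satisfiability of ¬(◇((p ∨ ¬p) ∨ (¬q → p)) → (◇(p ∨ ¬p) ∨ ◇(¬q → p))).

1. ¬(◇((p ∨ ¬p) ∨ (¬q → p)) → (◇(p ∨ ¬p) ∨ ◇(¬q → p))), 0
2. ◇((p ∨ ¬p) ∨ (¬q → p)), 0   [¬→-rule on 1]
3. ¬(◇(p ∨ ¬p) ∨ ◇(¬q → p)), 0   [¬→-rule on 1]
4. ¬◇(p ∨ ¬p), 0   [¬∨-rule on 3]
5. ¬◇(¬q → p), 0   [¬∨-rule on 3]
6. (p ∨ ¬p) ∨ (¬q → p), 1   [◇-rule on 2: fresh world 1, 0R1]
7. ¬(p ∨ ¬p), 1   [¬◇-rule on 4 via 0R1]
8. ¬p, 1   [¬∨-rule on 7]
9. p, 1   [¬∨-rule on 7]
Accessibility: 0R1
Branch closes: p and ¬p both at 1.
(One branch shown.) All branches close.

Unsatisfiable (every branch closes)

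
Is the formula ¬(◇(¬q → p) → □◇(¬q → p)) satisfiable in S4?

1. ¬(◇(¬q → p) → □◇(¬q → p)), u
2. ◇(¬q → p), u
3. ¬□◇(¬q → p), u
4. ¬q → p, v
5. p, v
6. ¬◇(¬q → p), w
7. ¬(¬q → p), w
8. ¬q, w
9. ¬p, w
Accessibility: uRu, uRv, uRw, vRv, wRw

Satisfiable (open branch found)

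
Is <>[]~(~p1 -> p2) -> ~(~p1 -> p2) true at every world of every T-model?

Not valid

Tableau for the negation ~(<>[]~(~p1 -> p2) -> ~(~p1 -> p2)):
1. ~(<>[]~(~p1 -> p2) -> ~(~p1 -> p2)), 0
2. <>[]~(~p1 -> p2), 0
3. ~p1 -> p2, 0
4. p2, 0
5. []~(~p1 -> p2), 1
6. ~(~p1 -> p2), 1
7. ~p1, 1
8. ~p2, 1
Accessibility: 0R0, 0R1, 1R1
The negation has an open branch (countermodel exists).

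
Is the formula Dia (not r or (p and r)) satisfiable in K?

Satisfiable (open branch found)

1. Dia (not r or (p and r)), u
2. not r or (p and r), v
3. p and r, v
4. p, v
5. r, v
Accessibility: uRv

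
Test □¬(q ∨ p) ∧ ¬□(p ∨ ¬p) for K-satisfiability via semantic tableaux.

1. □¬(q ∨ p) ∧ ¬□(p ∨ ¬p), u
2. □¬(q ∨ p), u   [∧-rule on 1]
3. ¬□(p ∨ ¬p), u   [∧-rule on 1]
4. ¬(p ∨ ¬p), v   [¬□-rule on 3: fresh world v, uRv]
5. ¬p, v   [¬∨-rule on 4]
6. p, v   [¬∨-rule on 4]
Accessibility: uRv
Branch closes: p and ¬p both at v.
All branches of the tableau close; one closing branch shown above.

No, unsatisfiable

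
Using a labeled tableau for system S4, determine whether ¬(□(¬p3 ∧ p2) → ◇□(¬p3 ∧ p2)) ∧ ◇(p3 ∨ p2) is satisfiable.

No, unsatisfiable

1. ¬(□(¬p3 ∧ p2) → ◇□(¬p3 ∧ p2)) ∧ ◇(p3 ∨ p2), u
2. ¬(□(¬p3 ∧ p2) → ◇□(¬p3 ∧ p2)), u
3. ◇(p3 ∨ p2), u
4. □(¬p3 ∧ p2), u
5. ¬◇□(¬p3 ∧ p2), u
6. ¬p3 ∧ p2, u
7. ¬p3, u
8. p2, u
9. ¬□(¬p3 ∧ p2), u
10. p3 ∨ p2, v
11. ¬p3 ∧ p2, v
12. ¬p3, v
13. p2, v
14. ¬□(¬p3 ∧ p2), v
15. ¬(¬p3 ∧ p2), w
16. ¬p3 ∧ p2, w
17. ¬p3, w
18. p2, w
19. ¬□(¬p3 ∧ p2), w
20. ¬p2, w
Accessibility: uRu, uRv, uRw, vRv, wRw
Branch closes: p2 and ¬p2 both at w.
Every branch closes; the branch above is one of them.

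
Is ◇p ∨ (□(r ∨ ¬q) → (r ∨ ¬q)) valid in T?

Yes, valid

Tableau for the negation ¬(◇p ∨ (□(r ∨ ¬q) → (r ∨ ¬q))):
1. ¬(◇p ∨ (□(r ∨ ¬q) → (r ∨ ¬q))), u
2. ¬◇p, u
3. ¬(□(r ∨ ¬q) → (r ∨ ¬q)), u
4. □(r ∨ ¬q), u
5. ¬(r ∨ ¬q), u
6. ¬r, u
7. q, u
8. ¬p, u
9. r ∨ ¬q, u
10. ¬q, u
Accessibility: uRu
Branch closes: q and ¬q both at u.
Every branch of the negation's tableau closes; the branch above is one of them.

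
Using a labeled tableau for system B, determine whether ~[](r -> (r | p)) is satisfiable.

1. ~[](r -> (r | p)), u
2. ~(r -> (r | p)), v
3. r, v
4. ~(r | p), v
5. ~r, v
6. ~p, v
Accessibility: uRu, uRv, vRu, vRv
Branch closes: r and ~r both at v.
All branches of the tableau close; one closing branch shown above.

Unsatisfiable (every branch closes)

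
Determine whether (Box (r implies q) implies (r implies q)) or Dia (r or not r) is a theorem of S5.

Valid

Tableau for the negation not ((Box (r implies q) implies (r implies q)) or Dia (r or not r)):
1. not ((Box (r implies q) implies (r implies q)) or Dia (r or not r)), u
2. not (Box (r implies q) implies (r implies q)), u
3. not Dia (r or not r), u
4. Box (r implies q), u
5. not (r implies q), u
6. r, u
7. not q, u
8. not (r or not r), u
9. not r, u
Accessibility: uRu
Branch closes: r and not r both at u.
Every branch of the negation's tableau closes; the branch above is one of them.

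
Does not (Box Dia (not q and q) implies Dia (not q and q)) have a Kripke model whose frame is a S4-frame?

1. not (Box Dia (not q and q) implies Dia (not q and q)), w0
2. Box Dia (not q and q), w0   [neg-implies-rule on 1]
3. not Dia (not q and q), w0   [neg-implies-rule on 1]
4. Dia (not q and q), w0   [Box-rule on 2 via w0Rw0]
5. not (not q and q), w0   [neg-Dia-rule on 3 via w0Rw0]
6. not q, w0   [neg-and-rule on 5 (branches; this branch)]
7. not q and q, w1   [Dia-rule on 4: fresh world w1, w0Rw1]
8. not q, w1   [and-rule on 7]
9. q, w1   [and-rule on 7]
Accessibility: w0Rw0, w0Rw1, w1Rw1
Branch closes: q and not q both at w1.
All branches of the tableau close; one closing branch shown above.

Unsatisfiable (every branch closes)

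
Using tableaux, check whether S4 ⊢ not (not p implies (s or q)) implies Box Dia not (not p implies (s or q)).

Not valid

Tableau for the negation not (not (not p implies (s or q)) implies Box Dia not (not p implies (s or q))):
1. not (not (not p implies (s or q)) implies Box Dia not (not p implies (s or q))), 0
2. not (not p implies (s or q)), 0   [neg-implies-rule on 1]
3. not Box Dia not (not p implies (s or q)), 0   [neg-implies-rule on 1]
4. not p, 0   [neg-implies-rule on 2]
5. not (s or q), 0   [neg-implies-rule on 2]
6. not s, 0   [neg-or-rule on 5]
7. not q, 0   [neg-or-rule on 5]
8. not Dia not (not p implies (s or q)), 1   [neg-Box-rule on 3: fresh world 1, 0R1]
9. not p implies (s or q), 1   [neg-Dia-rule on 8 via 1R1]
10. s or q, 1   [implies-rule on 9 (branches; this branch)]
11. q, 1   [or-rule on 10 (branches; this branch)]
Accessibility: 0R0, 0R1, 1R1
The negation has an open branch (countermodel exists).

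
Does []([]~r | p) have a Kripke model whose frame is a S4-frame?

Satisfiable

1. []([]~r | p), w0
2. []~r | p, w0
3. p, w0
Accessibility: w0Rw0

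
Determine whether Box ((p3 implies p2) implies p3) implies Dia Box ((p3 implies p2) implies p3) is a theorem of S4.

Valid

Tableau for the negation not (Box ((p3 implies p2) implies p3) implies Dia Box ((p3 implies p2) implies p3)):
1. not (Box ((p3 implies p2) implies p3) implies Dia Box ((p3 implies p2) implies p3)), w0
2. Box ((p3 implies p2) implies p3), w0   [neg-implies-rule on 1]
3. not Dia Box ((p3 implies p2) implies p3), w0   [neg-implies-rule on 1]
4. (p3 implies p2) implies p3, w0   [Box-rule on 2 via w0Rw0]
5. not Box ((p3 implies p2) implies p3), w0   [neg-Dia-rule on 3 via w0Rw0]
6. not (p3 implies p2), w0   [implies-rule on 4 (branches; this branch)]
7. p3, w0   [neg-implies-rule on 6]
8. not p2, w0   [neg-implies-rule on 6]
9. not ((p3 implies p2) implies p3), w1   [neg-Box-rule on 5: fresh world w1, w0Rw1]
10. p3 implies p2, w1   [neg-implies-rule on 9]
11. not p3, w1   [neg-implies-rule on 9]
12. (p3 implies p2) implies p3, w1   [Box-rule on 2 via w0Rw1]
13. not Box ((p3 implies p2) implies p3), w1   [neg-Dia-rule on 3 via w0Rw1]
14. p2, w1   [implies-rule on 10 (branches; this branch)]
15. not (p3 implies p2), w1   [implies-rule on 12 (branches; this branch)]
16. p3, w1   [neg-implies-rule on 15]
17. not p2, w1   [neg-implies-rule on 15]
Accessibility: w0Rw0, w0Rw1, w1Rw1
Branch closes: p3 and not p3 both at w1.
All branches of the negation close; one closing branch shown above.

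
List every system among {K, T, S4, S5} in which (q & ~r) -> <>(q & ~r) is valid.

T, S4, S5

T-tableau for the negation ~((q & ~r) -> <>(q & ~r)):
1. ~((q & ~r) -> <>(q & ~r)), 0
2. q & ~r, 0
3. ~<>(q & ~r), 0
4. q, 0
5. ~r, 0
6. ~(q & ~r), 0
7. r, 0
Accessibility: 0R0
Branch closes: r and ~r both at 0.
Every branch closes (one shown): valid in T, hence also in S4, S5 (every theorem of T is a theorem of S4 and S5).
K-tableau for the negation ~((q & ~r) -> <>(q & ~r)):
1. ~((q & ~r) -> <>(q & ~r)), 0
2. q & ~r, 0
3. ~<>(q & ~r), 0
4. q, 0
5. ~r, 0
Complete open branch: countermodel on a K-frame, so not valid in K.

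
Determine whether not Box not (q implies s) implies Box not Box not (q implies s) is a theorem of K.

Tableau for the negation not (not Box not (q implies s) implies Box not Box not (q implies s)):
1. not (not Box not (q implies s) implies Box not Box not (q implies s)), 0
2. not Box not (q implies s), 0
3. not Box not Box not (q implies s), 0
4. q implies s, 1
5. s, 1
6. Box not (q implies s), 2
Accessibility: 0R1, 0R2
The negation has an open branch (countermodel exists).

Invalid (countermodel exists)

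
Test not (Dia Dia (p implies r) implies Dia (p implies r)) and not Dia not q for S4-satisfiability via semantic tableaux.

1. not (Dia Dia (p implies r) implies Dia (p implies r)) and not Dia not q, 0
2. not (Dia Dia (p implies r) implies Dia (p implies r)), 0
3. not Dia not q, 0
4. Dia Dia (p implies r), 0
5. not Dia (p implies r), 0
6. q, 0
7. not (p implies r), 0
8. p, 0
9. not r, 0
10. Dia (p implies r), 1
11. q, 1
12. not (p implies r), 1
13. p, 1
14. not r, 1
15. p implies r, 2
16. q, 2
17. not (p implies r), 2
18. p, 2
19. not r, 2
20. r, 2
Accessibility: 0R0, 0R1, 0R2, 1R1, 1R2, 2R2
Branch closes: r and not r both at 2.
All branches of the tableau close; one closing branch shown above.

Unsatisfiable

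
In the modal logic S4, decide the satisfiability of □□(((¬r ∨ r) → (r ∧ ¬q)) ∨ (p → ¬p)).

Yes, satisfiable

1. □□(((¬r ∨ r) → (r ∧ ¬q)) ∨ (p → ¬p)), u
2. □(((¬r ∨ r) → (r ∧ ¬q)) ∨ (p → ¬p)), u
3. ((¬r ∨ r) → (r ∧ ¬q)) ∨ (p → ¬p), u
4. p → ¬p, u
5. ¬p, u
Accessibility: uRu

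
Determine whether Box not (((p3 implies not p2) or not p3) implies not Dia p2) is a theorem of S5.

Tableau for the negation not Box not (((p3 implies not p2) or not p3) implies not Dia p2):
1. not Box not (((p3 implies not p2) or not p3) implies not Dia p2), u
2. ((p3 implies not p2) or not p3) implies not Dia p2, v
3. not Dia p2, v
4. not p2, u
5. not p2, v
Accessibility: uRu, uRv, vRu, vRv
The negation has an open branch (countermodel exists).

Invalid (countermodel exists)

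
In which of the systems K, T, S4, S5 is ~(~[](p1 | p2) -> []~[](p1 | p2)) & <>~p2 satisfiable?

K, T, S4

S5-tableau for the formula:
1. ~(~[](p1 | p2) -> []~[](p1 | p2)) & <>~p2, w0
2. ~(~[](p1 | p2) -> []~[](p1 | p2)), w0
3. <>~p2, w0
4. ~[](p1 | p2), w0
5. ~[]~[](p1 | p2), w0
6. ~p2, w1
7. ~(p1 | p2), w2
8. ~p1, w2
9. ~p2, w2
10. [](p1 | p2), w3
11. p1 | p2, w0
12. p1 | p2, w1
13. p1 | p2, w2
14. p1 | p2, w3
15. p2, w0
16. p1, w1
17. p2, w2
Accessibility: w0Rw0, w0Rw1, w0Rw2, w0Rw3, w1Rw0, w1Rw1, w1Rw2, w1Rw3, w2Rw0, w2Rw1, w2Rw2, w2Rw3, w3Rw0, w3Rw1, w3Rw2, w3Rw3
Branch closes: p2 and ~p2 both at w2.
Every branch closes (one shown): unsatisfiable in S5.
S4-tableau for the formula:
1. ~(~[](p1 | p2) -> []~[](p1 | p2)) & <>~p2, w0
2. ~(~[](p1 | p2) -> []~[](p1 | p2)), w0
3. <>~p2, w0
4. ~[](p1 | p2), w0
5. ~[]~[](p1 | p2), w0
6. ~p2, w1
7. ~(p1 | p2), w2
8. ~p1, w2
9. ~p2, w2
10. [](p1 | p2), w3
11. p1 | p2, w3
12. p2, w3
Accessibility: w0Rw0, w0Rw1, w0Rw2, w0Rw3, w1Rw1, w2Rw2, w3Rw3
Complete open branch: satisfiable in S4, hence also in K, T (this S4-model is also a K-model and a T-model).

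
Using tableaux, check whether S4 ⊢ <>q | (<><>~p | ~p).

Invalid (countermodel exists)

Tableau for the negation ~(<>q | (<><>~p | ~p)):
1. ~(<>q | (<><>~p | ~p)), w0
2. ~<>q, w0
3. ~(<><>~p | ~p), w0
4. ~<><>~p, w0
5. p, w0
6. ~q, w0
7. ~<>~p, w0
Accessibility: w0Rw0
The negation has an open branch (countermodel exists).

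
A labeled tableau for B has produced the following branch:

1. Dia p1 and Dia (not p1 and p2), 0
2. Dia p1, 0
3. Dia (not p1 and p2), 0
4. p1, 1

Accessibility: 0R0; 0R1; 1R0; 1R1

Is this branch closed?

No atom appears with both signs at the same world.

Not closed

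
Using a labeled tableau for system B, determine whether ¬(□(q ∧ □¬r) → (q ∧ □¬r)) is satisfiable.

Unsatisfiable (every branch closes)

1. ¬(□(q ∧ □¬r) → (q ∧ □¬r)), u
2. □(q ∧ □¬r), u
3. ¬(q ∧ □¬r), u
4. q ∧ □¬r, u
5. q, u
6. □¬r, u
7. ¬r, u
8. ¬□¬r, u
9. r, v
10. q ∧ □¬r, v
11. q, v
12. □¬r, v
13. ¬r, v
Accessibility: uRu, uRv, vRu, vRv
Branch closes: r and ¬r both at v.
(One branch shown.) All branches close.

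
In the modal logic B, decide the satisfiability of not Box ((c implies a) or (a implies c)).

1. not Box ((c implies a) or (a implies c)), u
2. not ((c implies a) or (a implies c)), v
3. not (c implies a), v
4. not (a implies c), v
5. c, v
6. not a, v
7. a, v
8. not c, v
Accessibility: uRu, uRv, vRu, vRv
Branch closes: a and not a both at v.
Every branch closes; the branch above is one of them.

Unsatisfiable (every branch closes)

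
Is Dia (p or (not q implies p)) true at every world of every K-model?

Tableau for the negation not Dia (p or (not q implies p)):
1. not Dia (p or (not q implies p)), w0
The negation has an open branch (countermodel exists).

Not valid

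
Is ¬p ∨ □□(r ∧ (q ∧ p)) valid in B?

Not valid

Tableau for the negation ¬(¬p ∨ □□(r ∧ (q ∧ p))):
1. ¬(¬p ∨ □□(r ∧ (q ∧ p))), 0
2. p, 0   [¬∨-rule on 1]
3. ¬□□(r ∧ (q ∧ p)), 0   [¬∨-rule on 1]
4. ¬□(r ∧ (q ∧ p)), 1   [¬□-rule on 3: fresh world 1, 0R1]
5. ¬(r ∧ (q ∧ p)), 2   [¬□-rule on 4: fresh world 2, 1R2]
6. ¬(q ∧ p), 2   [¬∧-rule on 5 (branches; this branch)]
7. ¬p, 2   [¬∧-rule on 6 (branches; this branch)]
Accessibility: 0R0, 0R1, 1R0, 1R1, 1R2, 2R1, 2R2
The negation has an open branch (countermodel exists).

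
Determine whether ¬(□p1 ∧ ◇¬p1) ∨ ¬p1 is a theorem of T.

Tableau for the negation ¬(¬(□p1 ∧ ◇¬p1) ∨ ¬p1):
1. ¬(¬(□p1 ∧ ◇¬p1) ∨ ¬p1), u
2. □p1 ∧ ◇¬p1, u
3. p1, u
4. □p1, u
5. ◇¬p1, u
6. ¬p1, v
7. p1, v
Accessibility: uRu, uRv, vRv
Branch closes: p1 and ¬p1 both at v.
All branches of the negation close; one closing branch shown above.

Yes, valid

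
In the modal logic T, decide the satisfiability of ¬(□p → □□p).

Yes, satisfiable

1. ¬(□p → □□p), w0
2. □p, w0   [¬→-rule on 1]
3. ¬□□p, w0   [¬→-rule on 1]
4. p, w0   [□-rule on 2 via w0Rw0]
5. ¬□p, w1   [¬□-rule on 3: fresh world w1, w0Rw1]
6. p, w1   [□-rule on 2 via w0Rw1]
7. ¬p, w2   [¬□-rule on 5: fresh world w2, w1Rw2]
Accessibility: w0Rw0, w0Rw1, w1Rw1, w1Rw2, w2Rw2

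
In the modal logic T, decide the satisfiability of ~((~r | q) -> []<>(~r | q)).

1. ~((~r | q) -> []<>(~r | q)), u
2. ~r | q, u   [~->-rule on 1]
3. ~[]<>(~r | q), u   [~->-rule on 1]
4. q, u   [|-rule on 2 (branches; this branch)]
5. ~<>(~r | q), v   [~[]-rule on 3: fresh world v, uRv]
6. ~(~r | q), v   [~<>-rule on 5 via vRv]
7. r, v   [~|-rule on 6]
8. ~q, v   [~|-rule on 6]
Accessibility: uRu, uRv, vRv

Satisfiable (open branch found)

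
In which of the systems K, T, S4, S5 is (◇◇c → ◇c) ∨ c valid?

S4-tableau for the negation ¬((◇◇c → ◇c) ∨ c):
1. ¬((◇◇c → ◇c) ∨ c), w0
2. ¬(◇◇c → ◇c), w0
3. ¬c, w0
4. ◇◇c, w0
5. ¬◇c, w0
6. ◇c, w1
7. ¬c, w1
8. c, w2
9. ¬c, w2
Accessibility: w0Rw0, w0Rw1, w0Rw2, w1Rw1, w1Rw2, w2Rw2
Branch closes: c and ¬c both at w2.
Every branch closes (one shown): valid in S4, hence also in S5 (every theorem of S4 is a theorem of S5).
T-tableau for the negation ¬((◇◇c → ◇c) ∨ c):
1. ¬((◇◇c → ◇c) ∨ c), w0
2. ¬(◇◇c → ◇c), w0
3. ¬c, w0
4. ◇◇c, w0
5. ¬◇c, w0
6. ◇c, w1
7. ¬c, w1
8. c, w2
Accessibility: w0Rw0, w0Rw1, w1Rw1, w1Rw2, w2Rw2
Complete open branch: countermodel on a T-frame, so not valid in T, nor in K (the same frame is also a K-frame).

S4, S5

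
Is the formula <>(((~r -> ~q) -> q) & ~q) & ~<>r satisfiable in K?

1. <>(((~r -> ~q) -> q) & ~q) & ~<>r, w0
2. <>(((~r -> ~q) -> q) & ~q), w0
3. ~<>r, w0
4. ((~r -> ~q) -> q) & ~q, w1
5. (~r -> ~q) -> q, w1
6. ~q, w1
7. ~r, w1
8. ~(~r -> ~q), w1
9. q, w1
Accessibility: w0Rw1
Branch closes: q and ~q both at w1.
All branches of the tableau close; one closing branch shown above.

Unsatisfiable (every branch closes)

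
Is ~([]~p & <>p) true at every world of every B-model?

Valid in B

Tableau for the negation []~p & <>p:
1. []~p & <>p, u
2. []~p, u
3. <>p, u
4. ~p, u
5. p, v
6. ~p, v
Accessibility: uRu, uRv, vRu, vRv
Branch closes: p and ~p both at v.
All branches of the negation close; one closing branch shown above.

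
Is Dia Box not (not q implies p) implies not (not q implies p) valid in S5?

Tableau for the negation not (Dia Box not (not q implies p) implies not (not q implies p)):
1. not (Dia Box not (not q implies p) implies not (not q implies p)), u
2. Dia Box not (not q implies p), u   [neg-implies-rule on 1]
3. not q implies p, u   [neg-implies-rule on 1]
4. p, u   [implies-rule on 3 (branches; this branch)]
5. Box not (not q implies p), v   [Dia-rule on 2: fresh world v, uRv]
6. not (not q implies p), u   [Box-rule on 5 via vRu]
7. not q, u   [neg-implies-rule on 6]
8. not p, u   [neg-implies-rule on 6]
Accessibility: uRu, uRv, vRu, vRv
Branch closes: p and not p both at u.
Every branch of the negation's tableau closes; the branch above is one of them.

Yes, valid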